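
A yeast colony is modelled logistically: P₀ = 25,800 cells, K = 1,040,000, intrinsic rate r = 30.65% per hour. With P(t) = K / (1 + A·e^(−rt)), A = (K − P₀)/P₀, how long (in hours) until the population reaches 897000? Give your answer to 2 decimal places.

A = (1040000 − 25800)/25800 = 39.31008
897000 = 1040000/(1 + 39.31008·e^(−0.3065t)) → 1 + 39.31008·e^(−0.3065t) = 1.15942
e^(−0.3065t) = 0.004055 → t = ln(246.5814)/0.3065 = 5.50769/0.3065

t ≈ 17.97 hours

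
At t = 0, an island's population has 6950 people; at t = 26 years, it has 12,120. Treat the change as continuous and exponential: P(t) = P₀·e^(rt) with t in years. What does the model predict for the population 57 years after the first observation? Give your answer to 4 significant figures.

r = ln(12120/6950) / 26 ≈ 0.021389 per year
P(57) = 6950 · e^(0.021389·57) = 6950 · 3.3844 ≈ 23521.56

≈ 23,520 people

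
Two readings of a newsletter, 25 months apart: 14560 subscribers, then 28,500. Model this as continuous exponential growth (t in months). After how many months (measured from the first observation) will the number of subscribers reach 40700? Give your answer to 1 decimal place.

r = ln(28500/14560) / 25 ≈ 0.026865 per month
t = ln(40700/14560) / r = 1.02795 / 0.026865 ≈ 38.263

t ≈ 38.3 months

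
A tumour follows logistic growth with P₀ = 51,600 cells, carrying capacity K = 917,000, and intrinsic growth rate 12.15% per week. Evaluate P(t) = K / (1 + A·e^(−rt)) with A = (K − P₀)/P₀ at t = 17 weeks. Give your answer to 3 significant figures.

≈ 293,000 cells

A = (917000 − 51600)/51600 = 16.77132
P(17) = 917000 / (1 + 16.77132·e^(−0.1215·17)) = 917000 / (1 + 16.77132·0.126755)
= 917000 / 3.12585 ≈ 293360.52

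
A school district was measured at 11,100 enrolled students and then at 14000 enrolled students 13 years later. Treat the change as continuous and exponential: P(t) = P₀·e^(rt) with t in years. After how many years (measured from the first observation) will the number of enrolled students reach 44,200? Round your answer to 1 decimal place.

r = ln(14000/11100) / 13 ≈ 0.017855 per year
t = ln(44200/11100) / r = 1.38178 / 0.017855 ≈ 77.39

t ≈ 77.4 years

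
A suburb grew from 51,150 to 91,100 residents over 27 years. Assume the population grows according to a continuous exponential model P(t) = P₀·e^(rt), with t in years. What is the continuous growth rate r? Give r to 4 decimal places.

91100 = 51150 · e^(r·27)
e^(27r) = 91100/51150 = 1.78104
r = ln(1.78104) / 27 = 0.5772 / 27

r ≈ 0.0214 per year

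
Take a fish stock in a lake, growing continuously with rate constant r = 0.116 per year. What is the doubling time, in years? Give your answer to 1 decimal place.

doubling time ≈ 6.0 years

doubling time = ln(2) / |r| = 0.69315 / 0.116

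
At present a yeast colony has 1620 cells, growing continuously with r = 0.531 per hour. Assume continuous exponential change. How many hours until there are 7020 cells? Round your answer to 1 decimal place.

7020 = 1620 · e^(0.531·t)
t = ln(7020/1620) / 0.531 = ln(4.33333) / 0.531 = 1.46634 / 0.531

t ≈ 2.8 hours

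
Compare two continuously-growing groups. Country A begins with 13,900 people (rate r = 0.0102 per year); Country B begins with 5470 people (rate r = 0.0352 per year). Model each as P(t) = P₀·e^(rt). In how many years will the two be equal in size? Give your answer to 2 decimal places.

t ≈ 37.30 years

13900·e^(0.0102t) = 5470·e^(0.0352t)
13900/5470 = e^((0.0352 − 0.0102)t) → ln(2.54113) = 0.025·t
t = 0.93261 / 0.025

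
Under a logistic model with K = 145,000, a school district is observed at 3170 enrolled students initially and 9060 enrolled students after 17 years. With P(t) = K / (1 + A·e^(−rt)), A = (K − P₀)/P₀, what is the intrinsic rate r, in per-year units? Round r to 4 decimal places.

A = (145000 − 3170)/3170 = 44.74132
9060 = 145000/(1 + 44.74132·e^(−r·17)) → e^(−17r) = (16.00442 − 1)/44.74132 = 0.335359
r = −ln(0.335359)/17 = 1.09255/17

r ≈ 0.0643 per year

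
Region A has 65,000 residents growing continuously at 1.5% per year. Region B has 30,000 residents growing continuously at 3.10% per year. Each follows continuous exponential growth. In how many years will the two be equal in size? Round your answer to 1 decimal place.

65000·e^(0.015t) = 30000·e^(0.031t)
65000/30000 = e^((0.031 − 0.015)t) → ln(2.16667) = 0.016·t
t = 0.77319 / 0.016

t ≈ 48.3 years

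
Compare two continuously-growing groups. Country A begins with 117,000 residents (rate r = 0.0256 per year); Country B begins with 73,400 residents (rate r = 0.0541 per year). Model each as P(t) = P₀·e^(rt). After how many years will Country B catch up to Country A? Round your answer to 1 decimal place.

t ≈ 16.4 years

117000·e^(0.0256t) = 73400·e^(0.0541t)
117000/73400 = e^((0.0541 − 0.0256)t) → ln(1.59401) = 0.0285·t
t = 0.46625 / 0.0285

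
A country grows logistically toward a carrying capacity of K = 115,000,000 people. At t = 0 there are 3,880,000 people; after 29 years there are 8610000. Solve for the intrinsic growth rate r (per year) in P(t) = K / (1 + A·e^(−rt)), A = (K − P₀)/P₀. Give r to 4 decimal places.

A = (115000000 − 3880000)/3880000 = 28.63918
8610000 = 115000000/(1 + 28.63918·e^(−r·29)) → e^(−29r) = (13.35656 − 1)/28.63918 = 0.431457
r = −ln(0.431457)/29 = 0.84059/29

r ≈ 0.0290 per year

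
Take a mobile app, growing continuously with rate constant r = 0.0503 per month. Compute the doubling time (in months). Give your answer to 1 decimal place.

doubling time ≈ 13.8 months

doubling time = ln(2) / |r| = 0.69315 / 0.0503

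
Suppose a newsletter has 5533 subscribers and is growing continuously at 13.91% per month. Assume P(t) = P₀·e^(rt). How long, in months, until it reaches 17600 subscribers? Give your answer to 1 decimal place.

17600 = 5533 · e^(0.1391·t)
t = ln(17600/5533) / 0.1391 = ln(3.18091) / 0.1391 = 1.15717 / 0.1391

t ≈ 8.3 months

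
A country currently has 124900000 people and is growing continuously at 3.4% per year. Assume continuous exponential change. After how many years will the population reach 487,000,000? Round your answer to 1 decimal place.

487000000 = 124900000 · e^(0.034·t)
t = ln(487000000/124900000) / 0.034 = ln(3.89912) / 0.034 = 1.36075 / 0.034

t ≈ 40.0 years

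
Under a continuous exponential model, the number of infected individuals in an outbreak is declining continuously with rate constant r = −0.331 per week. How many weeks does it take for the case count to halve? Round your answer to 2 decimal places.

half-life = ln(2) / |r| = 0.69315 / 0.331

half-life ≈ 2.09 weeks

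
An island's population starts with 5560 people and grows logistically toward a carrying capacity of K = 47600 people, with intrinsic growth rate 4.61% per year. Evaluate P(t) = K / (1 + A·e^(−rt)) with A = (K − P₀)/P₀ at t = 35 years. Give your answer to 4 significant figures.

A = (47600 − 5560)/5560 = 7.56115
P(35) = 47600 / (1 + 7.56115·e^(−0.0461·35)) = 47600 / (1 + 7.56115·0.199189)
= 47600 / 2.5061 ≈ 18993.66

≈ 18,990 people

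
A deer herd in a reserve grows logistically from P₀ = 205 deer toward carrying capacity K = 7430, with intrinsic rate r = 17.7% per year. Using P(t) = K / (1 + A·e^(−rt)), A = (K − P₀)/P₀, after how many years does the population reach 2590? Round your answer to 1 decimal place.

A = (7430 − 205)/205 = 35.2439
2590 = 7430/(1 + 35.2439·e^(−0.177t)) → 1 + 35.2439·e^(−0.177t) = 2.86873
e^(−0.177t) = 0.053023 → t = ln(18.85986)/0.177 = 2.93704/0.177

t ≈ 16.6 years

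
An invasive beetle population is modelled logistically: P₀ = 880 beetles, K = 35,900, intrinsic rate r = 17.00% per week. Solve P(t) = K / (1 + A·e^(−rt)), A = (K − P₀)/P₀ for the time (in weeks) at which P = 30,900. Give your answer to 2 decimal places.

t ≈ 32.38 weeks

A = (35900 − 880)/880 = 39.79545
30900 = 35900/(1 + 39.79545·e^(−0.17t)) → 1 + 39.79545·e^(−0.17t) = 1.16181
e^(−0.17t) = 0.004066 → t = ln(245.93591)/0.17 = 5.50507/0.17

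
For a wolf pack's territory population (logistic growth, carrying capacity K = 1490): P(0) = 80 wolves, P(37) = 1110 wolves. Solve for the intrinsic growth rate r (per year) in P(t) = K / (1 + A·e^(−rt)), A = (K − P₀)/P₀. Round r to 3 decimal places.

r ≈ 0.107 per year

A = (1490 − 80)/80 = 17.625
1110 = 1490/(1 + 17.625·e^(−r·37)) → e^(−37r) = (1.34234 − 1)/17.625 = 0.019424
r = −ln(0.019424)/37 = 3.94126/37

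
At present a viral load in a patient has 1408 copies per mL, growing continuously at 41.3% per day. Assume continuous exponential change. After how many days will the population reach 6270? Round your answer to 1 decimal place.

t ≈ 3.6 days

6270 = 1408 · e^(0.413·t)
t = ln(6270/1408) / 0.413 = ln(4.45312) / 0.413 = 1.49361 / 0.413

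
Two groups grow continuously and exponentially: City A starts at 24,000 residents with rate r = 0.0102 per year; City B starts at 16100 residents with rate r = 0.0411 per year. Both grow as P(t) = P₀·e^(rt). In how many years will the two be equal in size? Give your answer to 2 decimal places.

24000·e^(0.0102t) = 16100·e^(0.0411t)
24000/16100 = e^((0.0411 − 0.0102)t) → ln(1.49068) = 0.0309·t
t = 0.39923 / 0.0309

t ≈ 12.92 years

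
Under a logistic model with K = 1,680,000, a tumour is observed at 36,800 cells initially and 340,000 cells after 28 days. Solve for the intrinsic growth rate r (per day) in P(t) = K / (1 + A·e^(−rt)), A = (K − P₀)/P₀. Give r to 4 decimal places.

A = (1680000 − 36800)/36800 = 44.65217
340000 = 1680000/(1 + 44.65217·e^(−r·28)) → e^(−28r) = (4.94118 − 1)/44.65217 = 0.088264
r = −ln(0.088264)/28 = 2.42742/28

r ≈ 0.0867 per day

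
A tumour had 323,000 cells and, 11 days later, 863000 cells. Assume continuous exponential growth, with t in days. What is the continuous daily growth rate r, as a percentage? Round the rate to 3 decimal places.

863000 = 323000 · e^(r·11)
e^(11r) = 863000/323000 = 2.67183
r = ln(2.67183) / 11 = 0.98276 / 11

r ≈ 8.934% per day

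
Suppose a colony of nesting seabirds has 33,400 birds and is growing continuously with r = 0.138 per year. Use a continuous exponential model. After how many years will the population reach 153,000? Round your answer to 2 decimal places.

t ≈ 11.03 years

153000 = 33400 · e^(0.138·t)
t = ln(153000/33400) / 0.138 = ln(4.58084) / 0.138 = 1.52188 / 0.138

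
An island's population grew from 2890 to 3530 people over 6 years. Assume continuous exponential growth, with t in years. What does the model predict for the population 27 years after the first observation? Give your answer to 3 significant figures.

≈ 7,110 people

r = ln(3530/2890) / 6 ≈ 0.03334 per year
P(27) = 2890 · e^(0.03334·27) = 2890 · 2.46006 ≈ 7109.58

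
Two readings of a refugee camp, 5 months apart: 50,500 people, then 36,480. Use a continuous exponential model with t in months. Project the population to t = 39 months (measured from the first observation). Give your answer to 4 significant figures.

r = ln(36480/50500) / 5 ≈ -0.065042 per month
P(39) = 50500 · e^(-0.065042·39) = 50500 · 0.07913 ≈ 3996.19

≈ 3,996 people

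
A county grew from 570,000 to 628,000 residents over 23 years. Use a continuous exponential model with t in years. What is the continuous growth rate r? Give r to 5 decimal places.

r ≈ 0.00421 per year

628000 = 570000 · e^(r·23)
e^(23r) = 628000/570000 = 1.10175
r = ln(1.10175) / 23 = 0.0969 / 23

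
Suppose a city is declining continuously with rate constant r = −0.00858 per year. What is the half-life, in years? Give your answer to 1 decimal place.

half-life = ln(2) / |r| = 0.69315 / 0.00858

half-life ≈ 80.8 years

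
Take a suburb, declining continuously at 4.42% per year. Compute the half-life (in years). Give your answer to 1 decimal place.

half-life ≈ 15.7 years

half-life = ln(2) / |r| = 0.69315 / 0.0442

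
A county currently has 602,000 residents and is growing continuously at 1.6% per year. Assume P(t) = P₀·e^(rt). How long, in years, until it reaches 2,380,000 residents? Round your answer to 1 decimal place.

t ≈ 85.9 years

2380000 = 602000 · e^(0.016·t)
t = ln(2380000/602000) / 0.016 = ln(3.95349) / 0.016 = 1.3746 / 0.016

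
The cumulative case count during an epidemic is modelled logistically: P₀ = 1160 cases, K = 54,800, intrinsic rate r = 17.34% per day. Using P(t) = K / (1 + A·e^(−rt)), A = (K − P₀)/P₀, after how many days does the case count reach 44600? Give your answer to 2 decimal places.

t ≈ 30.62 days

A = (54800 − 1160)/1160 = 46.24138
44600 = 54800/(1 + 46.24138·e^(−0.1734t)) → 1 + 46.24138·e^(−0.1734t) = 1.2287
e^(−0.1734t) = 0.004946 → t = ln(202.1927)/0.1734 = 5.30922/0.1734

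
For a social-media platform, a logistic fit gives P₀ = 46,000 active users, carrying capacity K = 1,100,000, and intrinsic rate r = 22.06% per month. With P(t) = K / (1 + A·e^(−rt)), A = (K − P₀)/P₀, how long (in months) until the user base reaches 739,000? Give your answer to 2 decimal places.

A = (1100000 − 46000)/46000 = 22.91304
739000 = 1100000/(1 + 22.91304·e^(−0.2206t)) → 1 + 22.91304·e^(−0.2206t) = 1.4885
e^(−0.2206t) = 0.02132 → t = ln(46.90509)/0.2206 = 3.84813/0.2206

t ≈ 17.44 months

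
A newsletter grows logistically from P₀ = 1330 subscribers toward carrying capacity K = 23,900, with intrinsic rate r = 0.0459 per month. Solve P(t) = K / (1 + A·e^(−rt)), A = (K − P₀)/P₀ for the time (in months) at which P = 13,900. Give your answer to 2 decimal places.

A = (23900 − 1330)/1330 = 16.96992
13900 = 23900/(1 + 16.96992·e^(−0.0459t)) → 1 + 16.96992·e^(−0.0459t) = 1.71942
e^(−0.0459t) = 0.042394 → t = ln(23.5882)/0.0459 = 3.16075/0.0459

t ≈ 68.86 months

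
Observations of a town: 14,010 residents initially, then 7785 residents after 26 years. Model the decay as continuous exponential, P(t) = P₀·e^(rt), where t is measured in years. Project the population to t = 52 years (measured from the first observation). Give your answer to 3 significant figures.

≈ 4,330 residents

r = ln(7785/14010) / 26 ≈ -0.022599 per year
P(52) = 14010 · e^(-0.022599·52) = 14010 · 0.30877 ≈ 4325.93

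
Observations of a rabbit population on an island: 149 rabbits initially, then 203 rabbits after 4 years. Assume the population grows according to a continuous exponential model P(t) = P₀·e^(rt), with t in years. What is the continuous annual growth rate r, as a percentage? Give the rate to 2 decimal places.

203 = 149 · e^(r·4)
e^(4r) = 203/149 = 1.36242
r = ln(1.36242) / 4 = 0.30926 / 4

r ≈ 7.73% per year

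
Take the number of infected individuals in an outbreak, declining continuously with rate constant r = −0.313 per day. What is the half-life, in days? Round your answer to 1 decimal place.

half-life ≈ 2.2 days

half-life = ln(2) / |r| = 0.69315 / 0.313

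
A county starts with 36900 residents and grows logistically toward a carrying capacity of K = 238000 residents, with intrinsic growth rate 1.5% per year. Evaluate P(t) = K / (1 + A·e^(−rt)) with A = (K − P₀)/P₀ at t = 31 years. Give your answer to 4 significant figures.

≈ 53,810 residents

A = (238000 − 36900)/36900 = 5.44986
P(31) = 238000 / (1 + 5.44986·e^(−0.015·31)) = 238000 / (1 + 5.44986·0.628135)
= 238000 / 4.42325 ≈ 53806.58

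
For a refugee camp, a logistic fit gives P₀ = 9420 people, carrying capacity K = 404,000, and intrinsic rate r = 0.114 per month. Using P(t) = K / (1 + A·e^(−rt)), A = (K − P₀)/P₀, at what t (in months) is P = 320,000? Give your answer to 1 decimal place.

t ≈ 44.5 months

A = (404000 − 9420)/9420 = 41.88747
320000 = 404000/(1 + 41.88747·e^(−0.114t)) → 1 + 41.88747·e^(−0.114t) = 1.2625
e^(−0.114t) = 0.006267 → t = ln(159.57133)/0.114 = 5.07249/0.114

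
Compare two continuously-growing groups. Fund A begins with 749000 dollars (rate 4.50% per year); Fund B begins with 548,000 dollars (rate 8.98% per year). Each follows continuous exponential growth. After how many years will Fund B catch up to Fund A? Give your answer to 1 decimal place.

t ≈ 7.0 years

749000·e^(0.045t) = 548000·e^(0.0898t)
749000/548000 = e^((0.0898 − 0.045)t) → ln(1.36679) = 0.0448·t
t = 0.31246 / 0.0448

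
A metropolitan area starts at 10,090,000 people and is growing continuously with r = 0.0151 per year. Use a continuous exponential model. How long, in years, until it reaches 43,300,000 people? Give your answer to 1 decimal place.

43300000 = 10090000 · e^(0.0151·t)
t = ln(43300000/10090000) / 0.0151 = ln(4.29138) / 0.0151 = 1.45661 / 0.0151

t ≈ 96.5 years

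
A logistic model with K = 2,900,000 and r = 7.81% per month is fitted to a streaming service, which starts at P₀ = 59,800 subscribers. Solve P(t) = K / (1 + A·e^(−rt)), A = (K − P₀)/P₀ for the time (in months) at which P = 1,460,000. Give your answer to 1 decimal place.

A = (2900000 − 59800)/59800 = 47.49498
1460000 = 2900000/(1 + 47.49498·e^(−0.0781t)) → 1 + 47.49498·e^(−0.0781t) = 1.9863
e^(−0.0781t) = 0.020766 → t = ln(48.15464)/0.0781 = 3.87442/0.0781

t ≈ 49.6 months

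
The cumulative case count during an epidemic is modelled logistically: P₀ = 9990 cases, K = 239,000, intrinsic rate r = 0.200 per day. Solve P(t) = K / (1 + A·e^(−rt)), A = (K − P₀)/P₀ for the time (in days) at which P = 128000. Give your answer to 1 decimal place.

t ≈ 16.4 days

A = (239000 − 9990)/9990 = 22.92392
128000 = 239000/(1 + 22.92392·e^(−0.2t)) → 1 + 22.92392·e^(−0.2t) = 1.86719
e^(−0.2t) = 0.037829 → t = ln(26.4348)/0.2 = 3.27468/0.2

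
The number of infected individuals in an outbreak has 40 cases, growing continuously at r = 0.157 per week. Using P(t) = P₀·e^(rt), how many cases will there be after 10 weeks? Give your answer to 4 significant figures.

≈ 192.3 cases

P(10) = 40 · e^(0.157·10) = 40 · e^(1.57)
= 40 · 4.80665 ≈ 192.27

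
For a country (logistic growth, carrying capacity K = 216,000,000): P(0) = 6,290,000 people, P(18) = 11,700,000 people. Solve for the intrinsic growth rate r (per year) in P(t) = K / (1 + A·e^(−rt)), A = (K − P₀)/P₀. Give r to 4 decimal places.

r ≈ 0.0359 per year

A = (216000000 − 6290000)/6290000 = 33.34022
11700000 = 216000000/(1 + 33.34022·e^(−r·18)) → e^(−18r) = (18.46154 − 1)/33.34022 = 0.523738
r = −ln(0.523738)/18 = 0.64676/18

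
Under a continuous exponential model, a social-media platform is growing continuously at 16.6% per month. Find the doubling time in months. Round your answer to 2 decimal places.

doubling time ≈ 4.18 months

doubling time = ln(2) / |r| = 0.69315 / 0.166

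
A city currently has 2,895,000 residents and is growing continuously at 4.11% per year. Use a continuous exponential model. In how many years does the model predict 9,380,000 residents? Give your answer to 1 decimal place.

t ≈ 28.6 years

9380000 = 2895000 · e^(0.0411·t)
t = ln(9380000/2895000) / 0.0411 = ln(3.24007) / 0.0411 = 1.17559 / 0.0411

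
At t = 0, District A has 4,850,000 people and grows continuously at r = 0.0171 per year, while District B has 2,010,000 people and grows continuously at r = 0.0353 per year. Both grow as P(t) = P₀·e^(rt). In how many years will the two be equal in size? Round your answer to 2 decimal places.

t ≈ 48.40 years

4850000·e^(0.0171t) = 2010000·e^(0.0353t)
4850000/2010000 = e^((0.0353 − 0.0171)t) → ln(2.41294) = 0.0182·t
t = 0.88084 / 0.0182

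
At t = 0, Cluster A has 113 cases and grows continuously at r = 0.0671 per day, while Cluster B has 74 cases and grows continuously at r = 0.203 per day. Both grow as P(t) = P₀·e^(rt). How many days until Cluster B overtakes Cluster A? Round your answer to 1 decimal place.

113·e^(0.0671t) = 74·e^(0.203t)
113/74 = e^((0.203 − 0.0671)t) → ln(1.52703) = 0.1359·t
t = 0.42332 / 0.1359

t ≈ 3.1 days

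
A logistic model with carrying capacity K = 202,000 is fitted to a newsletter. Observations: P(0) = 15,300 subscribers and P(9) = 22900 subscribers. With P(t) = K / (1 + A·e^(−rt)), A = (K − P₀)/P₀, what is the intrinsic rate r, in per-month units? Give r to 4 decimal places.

r ≈ 0.0494 per month

A = (202000 − 15300)/15300 = 12.20261
22900 = 202000/(1 + 12.20261·e^(−r·9)) → e^(−9r) = (8.82096 − 1)/12.20261 = 0.640925
r = −ln(0.640925)/9 = 0.44484/9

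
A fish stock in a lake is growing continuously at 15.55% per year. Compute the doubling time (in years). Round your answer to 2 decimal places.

doubling time ≈ 4.46 years

doubling time = ln(2) / |r| = 0.69315 / 0.1555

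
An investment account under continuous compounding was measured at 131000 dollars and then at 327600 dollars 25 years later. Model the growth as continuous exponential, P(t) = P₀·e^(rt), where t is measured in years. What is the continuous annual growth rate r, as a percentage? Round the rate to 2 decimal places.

r ≈ 3.67% per year

327600 = 131000 · e^(r·25)
e^(25r) = 327600/131000 = 2.50076
r = ln(2.50076) / 25 = 0.9166 / 25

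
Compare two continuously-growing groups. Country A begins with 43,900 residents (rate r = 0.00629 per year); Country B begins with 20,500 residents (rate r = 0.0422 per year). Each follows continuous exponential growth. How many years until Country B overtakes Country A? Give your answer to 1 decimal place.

t ≈ 21.2 years

43900·e^(0.00629t) = 20500·e^(0.0422t)
43900/20500 = e^((0.0422 − 0.00629)t) → ln(2.14146) = 0.03591·t
t = 0.76149 / 0.03591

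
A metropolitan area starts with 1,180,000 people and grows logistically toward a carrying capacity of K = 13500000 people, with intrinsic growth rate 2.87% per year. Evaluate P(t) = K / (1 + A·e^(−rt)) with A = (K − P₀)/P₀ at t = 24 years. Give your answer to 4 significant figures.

A = (13500000 − 1180000)/1180000 = 10.44068
P(24) = 13500000 / (1 + 10.44068·e^(−0.0287·24)) = 13500000 / (1 + 10.44068·0.502178)
= 13500000 / 6.24308 ≈ 2162393.46

≈ 2,162,000 people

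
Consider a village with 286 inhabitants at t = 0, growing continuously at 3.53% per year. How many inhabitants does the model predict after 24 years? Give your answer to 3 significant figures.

≈ 667 inhabitants

P(24) = 286 · e^(0.0353·24) = 286 · e^(0.8472)
= 286 · 2.33311 ≈ 667.27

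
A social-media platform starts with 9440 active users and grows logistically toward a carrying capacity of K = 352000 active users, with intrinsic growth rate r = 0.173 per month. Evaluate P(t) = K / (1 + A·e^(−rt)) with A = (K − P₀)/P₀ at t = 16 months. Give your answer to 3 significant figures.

≈ 107,000 active users

A = (352000 − 9440)/9440 = 36.28814
P(16) = 352000 / (1 + 36.28814·e^(−0.173·16)) = 352000 / (1 + 36.28814·0.062787)
= 352000 / 3.27844 ≈ 107368.15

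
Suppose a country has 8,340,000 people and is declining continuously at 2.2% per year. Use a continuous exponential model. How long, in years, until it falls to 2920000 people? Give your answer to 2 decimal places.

2920000 = 8340000 · e^(-0.022·t)
t = ln(2920000/8340000) / -0.022 = ln(0.35012) / -0.022 = -1.04948 / -0.022

t ≈ 47.70 years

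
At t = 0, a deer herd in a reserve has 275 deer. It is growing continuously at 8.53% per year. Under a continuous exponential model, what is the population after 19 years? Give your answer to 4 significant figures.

≈ 1,391 deer

P(19) = 275 · e^(0.0853·19) = 275 · e^(1.6207)
= 275 · 5.05663 ≈ 1390.57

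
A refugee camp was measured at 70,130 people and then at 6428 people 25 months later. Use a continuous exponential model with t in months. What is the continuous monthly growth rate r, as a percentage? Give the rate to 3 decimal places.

6428 = 70130 · e^(r·25)
e^(25r) = 6428/70130 = 0.09166
r = ln(0.09166) / 25 = -2.38969 / 25

r ≈ -9.559% per month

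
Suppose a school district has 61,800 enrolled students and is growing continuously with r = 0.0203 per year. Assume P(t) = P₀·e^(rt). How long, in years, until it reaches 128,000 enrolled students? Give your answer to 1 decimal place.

128000 = 61800 · e^(0.0203·t)
t = ln(128000/61800) / 0.0203 = ln(2.0712) / 0.0203 = 0.72813 / 0.0203

t ≈ 35.9 years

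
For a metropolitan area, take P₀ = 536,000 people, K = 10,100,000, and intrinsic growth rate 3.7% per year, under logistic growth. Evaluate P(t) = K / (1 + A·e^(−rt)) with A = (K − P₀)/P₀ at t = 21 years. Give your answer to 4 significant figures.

≈ 1,097,000 people

A = (10100000 − 536000)/536000 = 17.84328
P(21) = 10100000 / (1 + 17.84328·e^(−0.037·21)) = 10100000 / (1 + 17.84328·0.459783)
= 10100000 / 9.20404 ≈ 1097343.77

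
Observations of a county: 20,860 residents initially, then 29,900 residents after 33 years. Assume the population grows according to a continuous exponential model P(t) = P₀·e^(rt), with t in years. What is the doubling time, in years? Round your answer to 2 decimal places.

r = ln(29900/20860) / 33 = ln(1.43337) / 33 ≈ 0.01091 per year
doubling time = ln 2 / |r| = 0.69315 / 0.01091

doubling time ≈ 63.53 years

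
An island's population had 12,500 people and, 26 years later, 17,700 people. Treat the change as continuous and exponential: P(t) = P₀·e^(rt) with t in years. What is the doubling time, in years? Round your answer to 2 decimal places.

doubling time ≈ 51.81 years

r = ln(17700/12500) / 26 = ln(1.416) / 26 ≈ 0.013378 per year
doubling time = ln 2 / |r| = 0.69315 / 0.013378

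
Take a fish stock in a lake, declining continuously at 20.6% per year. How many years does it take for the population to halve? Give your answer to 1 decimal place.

half-life = ln(2) / |r| = 0.69315 / 0.206

half-life ≈ 3.4 years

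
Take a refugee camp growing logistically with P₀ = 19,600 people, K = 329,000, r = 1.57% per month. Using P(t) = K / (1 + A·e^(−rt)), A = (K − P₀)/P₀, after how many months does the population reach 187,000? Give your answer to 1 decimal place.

A = (329000 − 19600)/19600 = 15.78571
187000 = 329000/(1 + 15.78571·e^(−0.0157t)) → 1 + 15.78571·e^(−0.0157t) = 1.75936
e^(−0.0157t) = 0.048104 → t = ln(20.78823)/0.0157 = 3.03439/0.0157

t ≈ 193.3 months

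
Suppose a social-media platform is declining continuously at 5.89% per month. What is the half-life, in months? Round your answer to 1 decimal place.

half-life = ln(2) / |r| = 0.69315 / 0.0589

half-life ≈ 11.8 months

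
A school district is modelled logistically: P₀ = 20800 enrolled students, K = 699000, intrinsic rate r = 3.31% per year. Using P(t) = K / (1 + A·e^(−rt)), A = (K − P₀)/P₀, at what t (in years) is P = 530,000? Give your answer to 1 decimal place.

t ≈ 139.8 years

A = (699000 − 20800)/20800 = 32.60577
530000 = 699000/(1 + 32.60577·e^(−0.0331t)) → 1 + 32.60577·e^(−0.0331t) = 1.31887
e^(−0.0331t) = 0.009779 → t = ln(102.25478)/0.0331 = 4.62747/0.0331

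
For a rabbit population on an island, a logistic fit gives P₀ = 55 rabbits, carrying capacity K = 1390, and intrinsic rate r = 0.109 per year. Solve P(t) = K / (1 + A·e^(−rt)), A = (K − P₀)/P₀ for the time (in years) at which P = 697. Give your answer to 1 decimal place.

A = (1390 − 55)/55 = 24.27273
697 = 1390/(1 + 24.27273·e^(−0.109t)) → 1 + 24.27273·e^(−0.109t) = 1.99426
e^(−0.109t) = 0.040962 → t = ln(24.41283)/0.109 = 3.19511/0.109

t ≈ 29.3 years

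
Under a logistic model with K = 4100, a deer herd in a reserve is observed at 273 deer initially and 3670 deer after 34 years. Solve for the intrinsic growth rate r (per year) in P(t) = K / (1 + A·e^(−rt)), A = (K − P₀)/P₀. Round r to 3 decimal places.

r ≈ 0.141 per year

A = (4100 − 273)/273 = 14.01832
3670 = 4100/(1 + 14.01832·e^(−r·34)) → e^(−34r) = (1.11717 − 1)/14.01832 = 0.008358
r = −ln(0.008358)/34 = 4.78453/34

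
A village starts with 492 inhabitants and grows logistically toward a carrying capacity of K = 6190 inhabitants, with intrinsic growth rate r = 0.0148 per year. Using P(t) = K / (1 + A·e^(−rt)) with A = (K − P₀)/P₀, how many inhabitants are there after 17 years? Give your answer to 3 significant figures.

A = (6190 − 492)/492 = 11.5813
P(17) = 6190 / (1 + 11.5813·e^(−0.0148·17)) = 6190 / (1 + 11.5813·0.777556)
= 6190 / 10.00511 ≈ 618.68

≈ 619 inhabitants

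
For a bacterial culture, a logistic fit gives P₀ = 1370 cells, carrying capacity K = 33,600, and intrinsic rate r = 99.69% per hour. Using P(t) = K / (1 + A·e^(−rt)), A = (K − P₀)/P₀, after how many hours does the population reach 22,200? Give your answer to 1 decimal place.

t ≈ 3.8 hours

A = (33600 − 1370)/1370 = 23.52555
22200 = 33600/(1 + 23.52555·e^(−0.9969t)) → 1 + 23.52555·e^(−0.9969t) = 1.51351
e^(−0.9969t) = 0.021828 → t = ln(45.81291)/0.9969 = 3.82457/0.9969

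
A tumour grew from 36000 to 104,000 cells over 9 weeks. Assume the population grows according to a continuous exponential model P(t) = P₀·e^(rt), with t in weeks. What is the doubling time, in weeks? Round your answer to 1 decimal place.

doubling time ≈ 5.9 weeks

r = ln(104000/36000) / 9 = ln(2.88889) / 9 ≈ 0.117875 per week
doubling time = ln 2 / |r| = 0.69315 / 0.117875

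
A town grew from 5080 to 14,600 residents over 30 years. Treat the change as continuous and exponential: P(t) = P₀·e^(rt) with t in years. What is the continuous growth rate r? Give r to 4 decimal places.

r ≈ 0.0352 per year

14600 = 5080 · e^(r·30)
e^(30r) = 14600/5080 = 2.87402
r = ln(2.87402) / 30 = 1.05571 / 30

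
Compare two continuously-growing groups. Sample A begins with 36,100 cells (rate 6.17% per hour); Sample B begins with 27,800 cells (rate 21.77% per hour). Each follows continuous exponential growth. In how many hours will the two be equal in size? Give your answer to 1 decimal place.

t ≈ 1.7 hours

36100·e^(0.0617t) = 27800·e^(0.2177t)
36100/27800 = e^((0.2177 − 0.0617)t) → ln(1.29856) = 0.156·t
t = 0.26126 / 0.156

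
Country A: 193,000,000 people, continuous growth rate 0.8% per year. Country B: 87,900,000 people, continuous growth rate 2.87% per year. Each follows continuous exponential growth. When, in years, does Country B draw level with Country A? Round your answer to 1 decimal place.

193000000·e^(0.008t) = 87900000·e^(0.0287t)
193000000/87900000 = e^((0.0287 − 0.008)t) → ln(2.19568) = 0.0207·t
t = 0.78649 / 0.0207

t ≈ 38.0 years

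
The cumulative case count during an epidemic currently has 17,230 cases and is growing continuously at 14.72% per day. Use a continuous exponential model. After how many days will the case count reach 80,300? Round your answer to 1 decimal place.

80300 = 17230 · e^(0.1472·t)
t = ln(80300/17230) / 0.1472 = ln(4.66048) / 0.1472 = 1.53912 / 0.1472

t ≈ 10.5 days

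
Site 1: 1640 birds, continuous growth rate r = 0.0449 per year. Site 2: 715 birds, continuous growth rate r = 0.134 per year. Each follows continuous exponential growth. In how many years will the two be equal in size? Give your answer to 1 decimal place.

t ≈ 9.3 years

1640·e^(0.0449t) = 715·e^(0.134t)
1640/715 = e^((0.134 − 0.0449)t) → ln(2.29371) = 0.0891·t
t = 0.83017 / 0.0891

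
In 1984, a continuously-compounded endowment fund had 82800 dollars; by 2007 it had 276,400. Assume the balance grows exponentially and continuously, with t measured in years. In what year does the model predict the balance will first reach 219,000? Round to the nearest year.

r = ln(276400/82800) / 23 = 1.20542/23 ≈ 0.05241 per year
t = ln(219000/82800) / r = 0.97264/0.05241 ≈ 18.56 years after 1984

year 2003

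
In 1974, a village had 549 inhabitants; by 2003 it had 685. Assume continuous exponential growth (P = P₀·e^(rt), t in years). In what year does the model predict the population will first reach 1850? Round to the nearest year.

year 2133

r = ln(685/549) / 29 = 0.22132/29 ≈ 0.007632 per year
t = ln(1850/549) / r = 1.21484/0.007632 ≈ 159.18 years after 1974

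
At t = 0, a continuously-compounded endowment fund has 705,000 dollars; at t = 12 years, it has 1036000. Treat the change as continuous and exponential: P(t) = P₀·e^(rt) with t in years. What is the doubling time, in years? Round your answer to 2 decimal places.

r = ln(1036000/705000) / 12 = ln(1.4695) / 12 ≈ 0.032077 per year
doubling time = ln 2 / |r| = 0.69315 / 0.032077

doubling time ≈ 21.61 years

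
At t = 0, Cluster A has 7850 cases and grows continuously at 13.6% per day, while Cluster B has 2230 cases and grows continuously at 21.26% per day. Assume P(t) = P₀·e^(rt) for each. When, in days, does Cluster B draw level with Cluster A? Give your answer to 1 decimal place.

7850·e^(0.136t) = 2230·e^(0.2126t)
7850/2230 = e^((0.2126 − 0.136)t) → ln(3.52018) = 0.0766·t
t = 1.25851 / 0.0766

t ≈ 16.4 days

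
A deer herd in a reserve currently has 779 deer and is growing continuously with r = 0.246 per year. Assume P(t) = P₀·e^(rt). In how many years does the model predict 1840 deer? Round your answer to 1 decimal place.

t ≈ 3.5 years

1840 = 779 · e^(0.246·t)
t = ln(1840/779) / 0.246 = ln(2.362) / 0.246 = 0.85951 / 0.246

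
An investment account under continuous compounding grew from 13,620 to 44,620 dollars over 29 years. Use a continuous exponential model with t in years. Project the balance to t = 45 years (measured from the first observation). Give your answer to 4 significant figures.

≈ 85,870 dollars

r = ln(44620/13620) / 29 ≈ 0.040919 per year
P(45) = 13620 · e^(0.040919·45) = 13620 · 6.305 ≈ 85874.05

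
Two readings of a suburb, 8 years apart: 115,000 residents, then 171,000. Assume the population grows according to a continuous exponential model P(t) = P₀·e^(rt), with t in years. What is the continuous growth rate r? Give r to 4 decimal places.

171000 = 115000 · e^(r·8)
e^(8r) = 171000/115000 = 1.48696
r = ln(1.48696) / 8 = 0.39673 / 8

r ≈ 0.0496 per year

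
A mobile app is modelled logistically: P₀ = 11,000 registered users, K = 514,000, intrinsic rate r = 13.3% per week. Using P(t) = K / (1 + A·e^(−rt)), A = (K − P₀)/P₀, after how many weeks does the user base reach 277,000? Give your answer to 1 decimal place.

A = (514000 − 11000)/11000 = 45.72727
277000 = 514000/(1 + 45.72727·e^(−0.133t)) → 1 + 45.72727·e^(−0.133t) = 1.8556
e^(−0.133t) = 0.018711 → t = ln(53.44496)/0.133 = 3.97865/0.133

t ≈ 29.9 weeks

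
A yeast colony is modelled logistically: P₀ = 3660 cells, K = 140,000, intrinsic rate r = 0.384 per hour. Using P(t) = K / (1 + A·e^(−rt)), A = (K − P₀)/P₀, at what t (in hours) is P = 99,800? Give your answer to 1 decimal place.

t ≈ 11.8 hours

A = (140000 − 3660)/3660 = 37.25137
99800 = 140000/(1 + 37.25137·e^(−0.384t)) → 1 + 37.25137·e^(−0.384t) = 1.40281
e^(−0.384t) = 0.010813 → t = ln(92.47976)/0.384 = 4.52699/0.384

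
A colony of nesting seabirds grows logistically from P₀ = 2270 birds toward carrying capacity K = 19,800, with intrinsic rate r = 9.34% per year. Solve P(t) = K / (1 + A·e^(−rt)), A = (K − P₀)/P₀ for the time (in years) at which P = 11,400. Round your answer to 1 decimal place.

t ≈ 25.2 years

A = (19800 − 2270)/2270 = 7.72247
11400 = 19800/(1 + 7.72247·e^(−0.0934t)) → 1 + 7.72247·e^(−0.0934t) = 1.73684
e^(−0.0934t) = 0.095415 → t = ln(10.48049)/0.0934 = 2.34952/0.0934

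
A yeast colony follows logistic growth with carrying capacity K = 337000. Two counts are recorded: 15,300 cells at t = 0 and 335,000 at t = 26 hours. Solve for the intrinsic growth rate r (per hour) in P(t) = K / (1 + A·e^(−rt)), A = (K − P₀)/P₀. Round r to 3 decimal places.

A = (337000 − 15300)/15300 = 21.02614
335000 = 337000/(1 + 21.02614·e^(−r·26)) → e^(−26r) = (1.00597 − 1)/21.02614 = 0.000284
r = −ln(0.000284)/26 = 8.16675/26

r ≈ 0.314 per hour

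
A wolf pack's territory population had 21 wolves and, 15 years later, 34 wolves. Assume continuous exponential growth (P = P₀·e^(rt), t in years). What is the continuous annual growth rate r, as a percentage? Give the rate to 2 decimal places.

34 = 21 · e^(r·15)
e^(15r) = 34/21 = 1.61905
r = ln(1.61905) / 15 = 0.48184 / 15

r ≈ 3.21% per year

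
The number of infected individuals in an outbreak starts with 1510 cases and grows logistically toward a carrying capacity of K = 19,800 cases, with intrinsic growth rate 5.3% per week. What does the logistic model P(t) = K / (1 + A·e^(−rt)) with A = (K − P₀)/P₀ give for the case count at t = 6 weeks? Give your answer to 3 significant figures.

≈ 2,020 cases

A = (19800 − 1510)/1510 = 12.11258
P(6) = 19800 / (1 + 12.11258·e^(−0.053·6)) = 19800 / (1 + 12.11258·0.727603)
= 19800 / 9.81315 ≈ 2017.7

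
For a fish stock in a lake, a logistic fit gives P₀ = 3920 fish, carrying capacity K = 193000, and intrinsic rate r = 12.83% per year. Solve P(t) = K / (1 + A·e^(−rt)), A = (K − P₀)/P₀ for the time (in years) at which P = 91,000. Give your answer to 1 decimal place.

A = (193000 − 3920)/3920 = 48.23469
91000 = 193000/(1 + 48.23469·e^(−0.1283t)) → 1 + 48.23469·e^(−0.1283t) = 2.12088
e^(−0.1283t) = 0.023238 → t = ln(43.03291)/0.1283 = 3.76197/0.1283

t ≈ 29.3 years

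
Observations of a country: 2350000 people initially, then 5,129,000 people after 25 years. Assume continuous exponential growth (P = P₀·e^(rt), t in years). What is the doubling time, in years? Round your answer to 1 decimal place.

doubling time ≈ 22.2 years

r = ln(5129000/2350000) / 25 = ln(2.18255) / 25 ≈ 0.03122 per year
doubling time = ln 2 / |r| = 0.69315 / 0.03122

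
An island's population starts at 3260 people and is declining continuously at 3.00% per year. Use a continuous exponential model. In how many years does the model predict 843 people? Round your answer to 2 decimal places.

843 = 3260 · e^(-0.03·t)
t = ln(843/3260) / -0.03 = ln(0.25859) / -0.03 = -1.35252 / -0.03

t ≈ 45.08 years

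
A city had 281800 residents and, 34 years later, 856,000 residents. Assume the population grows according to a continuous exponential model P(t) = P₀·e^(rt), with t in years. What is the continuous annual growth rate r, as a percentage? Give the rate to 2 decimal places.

856000 = 281800 · e^(r·34)
e^(34r) = 856000/281800 = 3.03762
r = ln(3.03762) / 34 = 1.11107 / 34

r ≈ 3.27% per year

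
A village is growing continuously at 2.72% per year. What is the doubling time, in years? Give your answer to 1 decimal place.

doubling time = ln(2) / |r| = 0.69315 / 0.0272

doubling time ≈ 25.5 years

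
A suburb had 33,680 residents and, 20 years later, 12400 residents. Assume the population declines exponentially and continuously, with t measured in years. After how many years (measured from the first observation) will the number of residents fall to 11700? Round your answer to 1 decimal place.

r = ln(12400/33680) / 20 ≈ -0.04996 per year
t = ln(11700/33680) / r = -1.05732 / -0.04996 ≈ 21.163

t ≈ 21.2 years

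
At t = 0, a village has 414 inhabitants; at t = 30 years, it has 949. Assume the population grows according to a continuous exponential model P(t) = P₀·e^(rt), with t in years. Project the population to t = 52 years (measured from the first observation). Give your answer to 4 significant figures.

r = ln(949/414) / 30 ≈ 0.027651 per year
P(52) = 414 · e^(0.027651·52) = 414 · 4.21173 ≈ 1743.66

≈ 1,744 inhabitants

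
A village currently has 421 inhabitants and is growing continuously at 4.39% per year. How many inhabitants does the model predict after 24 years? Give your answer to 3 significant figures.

≈ 1,210 inhabitants

P(24) = 421 · e^(0.0439·24) = 421 · e^(1.0536)
= 421 · 2.86796 ≈ 1207.41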